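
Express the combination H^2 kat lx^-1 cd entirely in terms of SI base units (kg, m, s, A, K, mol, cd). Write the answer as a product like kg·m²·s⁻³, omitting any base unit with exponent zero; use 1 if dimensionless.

H = kg·m²·s⁻²·A⁻².
So H² = kg²·m⁴·s⁻⁴·A⁻⁴.
kat = s⁻¹·mol.
lx = m⁻²·cd.
So lx⁻¹ = m²·cd⁻¹.
Combining: H²·kat·lx⁻¹·cd = (kg²·m⁴·s⁻⁴·A⁻⁴) · (s⁻¹·mol) · (m²·cd⁻¹) · cd = kg²·m⁶·s⁻⁵·A⁻⁴·mol.

kg²·m⁶·s⁻⁵·A⁻⁴·mol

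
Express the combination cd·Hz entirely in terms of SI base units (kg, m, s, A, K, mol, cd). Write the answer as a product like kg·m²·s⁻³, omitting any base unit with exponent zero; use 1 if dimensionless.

Hz = 1/s = s⁻¹ (frequency is cycles per second).
Combining: cd·Hz = cd · s⁻¹ = s⁻¹·cd.

s⁻¹·cd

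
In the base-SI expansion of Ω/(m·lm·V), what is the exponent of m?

-1

Ω = kg·m²·s⁻³·A⁻².
lm = cd.
So lm⁻¹ = cd⁻¹.
V = kg·m²·s⁻³·A⁻¹.
So V⁻¹ = kg⁻¹·m⁻²·s³·A.
Combining: m⁻¹·Ω·lm⁻¹·V⁻¹ = m⁻¹ · (kg·m²·s⁻³·A⁻²) · cd⁻¹ · (kg⁻¹·m⁻²·s³·A) = m⁻¹·A⁻¹·cd⁻¹.
The exponent of m is -1.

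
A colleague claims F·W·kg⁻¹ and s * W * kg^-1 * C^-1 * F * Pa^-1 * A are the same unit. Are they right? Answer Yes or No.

No

Left side:
  F = C/V (capacitance = charge per voltage),
      = A·s/(kg·m²·s⁻³·A⁻¹) (substituting C and V),
      = kg⁻¹·m⁻²·s⁴·A².
  W = J/s (power = energy per time),
      = kg·m²·s⁻³.
  Combining: F·W·kg⁻¹ = (kg⁻¹·m⁻²·s⁴·A²) · (kg·m²·s⁻³) · kg⁻¹ = kg⁻¹·s·A².
Right side:
  W = J/s (power = energy per time),
      = kg·m²·s⁻³.
  C = A·s = s·A (charge = current × time).
  So C⁻¹ = s⁻¹·A⁻¹.
  F = C/V (capacitance = charge per voltage),
      = A·s/(kg·m²·s⁻³·A⁻¹) (substituting C and V),
      = kg⁻¹·m⁻²·s⁴·A².
  Pa = N/m² (pressure = force per area),
      = kg·m⁻¹·s⁻².
  So Pa⁻¹ = kg⁻¹·m·s².
  Combining: s·W·kg⁻¹·C⁻¹·F·Pa⁻¹·A = s · (kg·m²·s⁻³) · kg⁻¹ · (s⁻¹·A⁻¹) · (kg⁻¹·m⁻²·s⁴·A²) · (kg⁻¹·m·s²) · A = kg⁻²·m·s³·A².
Left is kg⁻¹·s·A²; right is kg⁻²·m·s³·A² — different.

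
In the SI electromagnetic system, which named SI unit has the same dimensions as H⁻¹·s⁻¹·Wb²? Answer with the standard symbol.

H = Wb/A (inductance = flux per current),
    = kg·m²·s⁻²·A⁻².
So H⁻¹ = kg⁻¹·m⁻²·s²·A².
Wb = V·s (flux: a volt is a weber per second),
    = kg·m²·s⁻²·A⁻¹.
So Wb² = kg²·m⁴·s⁻⁴·A⁻².
Combining: H⁻¹·s⁻¹·Wb² = (kg⁻¹·m⁻²·s²·A²) · s⁻¹ · (kg²·m⁴·s⁻⁴·A⁻²) = kg·m²·s⁻³.
kg·m²·s⁻³ is the base-SI form of the watt.

W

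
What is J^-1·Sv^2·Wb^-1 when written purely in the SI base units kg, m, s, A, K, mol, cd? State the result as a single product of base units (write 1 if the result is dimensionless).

J = N·m (work = force × distance),
    = kg·m²·s⁻².
So J⁻¹ = kg⁻¹·m⁻²·s².
Sv = J/kg (equivalent dose = energy per mass),
    = m²·s⁻².
So Sv² = m⁴·s⁻⁴.
Wb = V·s (flux: a volt is a weber per second),
    = kg·m²·s⁻²·A⁻¹.
So Wb⁻¹ = kg⁻¹·m⁻²·s²·A.
Combining: J⁻¹·Sv²·Wb⁻¹ = (kg⁻¹·m⁻²·s²) · (m⁴·s⁻⁴) · (kg⁻¹·m⁻²·s²·A) = kg⁻²·A.

kg⁻²·A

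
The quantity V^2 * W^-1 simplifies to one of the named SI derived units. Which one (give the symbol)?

V = W/A (potential = power per current),
    = kg·m²·s⁻³·A⁻¹.
So V² = kg²·m⁴·s⁻⁶·A⁻².
W = J/s (power = energy per time),
    = kg·m²·s⁻³.
So W⁻¹ = kg⁻¹·m⁻²·s³.
Combining: V²·W⁻¹ = (kg²·m⁴·s⁻⁶·A⁻²) · (kg⁻¹·m⁻²·s³) = kg·m²·s⁻³·A⁻².
kg·m²·s⁻³·A⁻² is the base-SI form of the ohm.

Ω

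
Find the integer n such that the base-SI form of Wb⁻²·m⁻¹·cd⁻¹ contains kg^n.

-2

Wb = V·s (flux: a volt is a weber per second),
    = kg·m²·s⁻²·A⁻¹.
So Wb⁻² = kg⁻²·m⁻⁴·s⁴·A².
Combining: Wb⁻²·m⁻¹·cd⁻¹ = (kg⁻²·m⁻⁴·s⁴·A²) · m⁻¹ · cd⁻¹ = kg⁻²·m⁻⁵·s⁴·A²·cd⁻¹.
The exponent of kg is -2.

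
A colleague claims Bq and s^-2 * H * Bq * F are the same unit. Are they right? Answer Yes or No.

Yes

Left side:
  Bq = s⁻¹.
Right side:
  H = Wb/A (inductance = flux per current),
      = kg·m²·s⁻²·A⁻².
  Bq = 1/s = s⁻¹ (activity is decays per second).
  F = C/V (capacitance = charge per voltage),
      = A·s/(kg·m²·s⁻³·A⁻¹) (substituting C and V),
      = kg⁻¹·m⁻²·s⁴·A².
  Combining: s⁻²·H·Bq·F = s⁻² · (kg·m²·s⁻²·A⁻²) · s⁻¹ · (kg⁻¹·m⁻²·s⁴·A²) = s⁻¹.
Both reduce to s⁻¹.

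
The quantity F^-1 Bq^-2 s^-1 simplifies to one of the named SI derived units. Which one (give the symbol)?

Ω

F = kg⁻¹·m⁻²·s⁴·A².
So F⁻¹ = kg·m²·s⁻⁴·A⁻².
Bq = s⁻¹.
So Bq⁻² = s².
Combining: F⁻¹·Bq⁻²·s⁻¹ = (kg·m²·s⁻⁴·A⁻²) · s² · s⁻¹ = kg·m²·s⁻³·A⁻².
kg·m²·s⁻³·A⁻² is the base-SI form of the ohm.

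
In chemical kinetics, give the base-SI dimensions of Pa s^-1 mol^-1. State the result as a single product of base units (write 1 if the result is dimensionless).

kg·m⁻¹·s⁻³·mol⁻¹

Pa = kg·m⁻¹·s⁻².
Combining: Pa·s⁻¹·mol⁻¹ = (kg·m⁻¹·s⁻²) · s⁻¹ · mol⁻¹ = kg·m⁻¹·s⁻³·mol⁻¹.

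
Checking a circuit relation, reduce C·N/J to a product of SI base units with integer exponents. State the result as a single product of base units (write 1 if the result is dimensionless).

m⁻¹·s·A

C = A·s = s·A (charge = current × time).
J = N·m (work = force × distance),
    = kg·m²·s⁻².
So J⁻¹ = kg⁻¹·m⁻²·s².
N = kg·m/s² = kg·m·s⁻² (force = mass × acceleration).
Combining: C·J⁻¹·N = (s·A) · (kg⁻¹·m⁻²·s²) · (kg·m·s⁻²) = m⁻¹·s·A.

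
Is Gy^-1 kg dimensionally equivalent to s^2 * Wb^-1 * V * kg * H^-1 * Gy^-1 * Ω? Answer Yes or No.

Left side:
  Gy = J/kg (absorbed dose = energy per mass),
      = m²·s⁻².
  So Gy⁻¹ = m⁻²·s².
  Combining: Gy⁻¹·kg = (m⁻²·s²) · kg = kg·m⁻²·s².
Right side:
  Wb = V·s (flux: a volt is a weber per second),
      = kg·m²·s⁻²·A⁻¹.
  So Wb⁻¹ = kg⁻¹·m⁻²·s²·A.
  V = W/A (potential = power per current),
      = kg·m²·s⁻³·A⁻¹.
  H = Wb/A (inductance = flux per current),
      = kg·m²·s⁻²·A⁻².
  So H⁻¹ = kg⁻¹·m⁻²·s²·A².
  Gy = J/kg (absorbed dose = energy per mass),
      = m²·s⁻².
  So Gy⁻¹ = m⁻²·s².
  Ω = V/A (resistance = voltage per current),
      = kg·m²·s⁻³·A⁻².
  Combining: s²·Wb⁻¹·V·kg·H⁻¹·Gy⁻¹·Ω = s² · (kg⁻¹·m⁻²·s²·A) · (kg·m²·s⁻³·A⁻¹) · kg · (kg⁻¹·m⁻²·s²·A²) · (m⁻²·s²) · (kg·m²·s⁻³·A⁻²) = kg·m⁻²·s².
Both reduce to kg·m⁻²·s².

Yes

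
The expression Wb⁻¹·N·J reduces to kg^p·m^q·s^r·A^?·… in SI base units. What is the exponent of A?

Wb = V·s (flux: a volt is a weber per second),
    = kg·m²·s⁻²·A⁻¹.
So Wb⁻¹ = kg⁻¹·m⁻²·s²·A.
N = kg·m/s² = kg·m·s⁻² (force = mass × acceleration).
J = N·m (work = force × distance),
    = kg·m²·s⁻².
Combining: Wb⁻¹·N·J = (kg⁻¹·m⁻²·s²·A) · (kg·m·s⁻²) · (kg·m²·s⁻²) = kg·m·s⁻²·A.
The exponent of A is 1.

1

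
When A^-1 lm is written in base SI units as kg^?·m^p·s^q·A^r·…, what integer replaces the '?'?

lm = cd·sr = cd (luminous flux; sr is dimensionless).
Combining: A⁻¹·lm = A⁻¹ · cd = A⁻¹·cd.
The exponent of kg is 0.

0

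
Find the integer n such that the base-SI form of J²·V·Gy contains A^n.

J = kg·m²·s⁻².
So J² = kg²·m⁴·s⁻⁴.
V = kg·m²·s⁻³·A⁻¹.
Gy = m²·s⁻².
Combining: J²·V·Gy = (kg²·m⁴·s⁻⁴) · (kg·m²·s⁻³·A⁻¹) · (m²·s⁻²) = kg³·m⁸·s⁻⁹·A⁻¹.
The exponent of A is -1.

-1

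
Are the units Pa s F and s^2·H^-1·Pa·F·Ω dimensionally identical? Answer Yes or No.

Yes

Left side:
  Pa = N/m² (pressure = force per area),
      = kg·m⁻¹·s⁻².
  F = C/V (capacitance = charge per voltage),
      = A·s/(kg·m²·s⁻³·A⁻¹) (substituting C and V),
      = kg⁻¹·m⁻²·s⁴·A².
  Combining: Pa·s·F = (kg·m⁻¹·s⁻²) · s · (kg⁻¹·m⁻²·s⁴·A²) = m⁻³·s³·A².
Right side:
  H = Wb/A (inductance = flux per current),
      = kg·m²·s⁻²·A⁻².
  So H⁻¹ = kg⁻¹·m⁻²·s²·A².
  Pa = N/m² (pressure = force per area),
      = kg·m⁻¹·s⁻².
  F = C/V (capacitance = charge per voltage),
      = A·s/(kg·m²·s⁻³·A⁻¹) (substituting C and V),
      = kg⁻¹·m⁻²·s⁴·A².
  Ω = V/A (resistance = voltage per current),
      = kg·m²·s⁻³·A⁻².
  Combining: s²·H⁻¹·Pa·F·Ω = s² · (kg⁻¹·m⁻²·s²·A²) · (kg·m⁻¹·s⁻²) · (kg⁻¹·m⁻²·s⁴·A²) · (kg·m²·s⁻³·A⁻²) = m⁻³·s³·A².
Both reduce to m⁻³·s³·A².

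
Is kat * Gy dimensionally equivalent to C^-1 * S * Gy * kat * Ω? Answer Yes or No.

No

Left side:
  kat = mol/s = s⁻¹·mol (catalytic activity).
  Gy = J/kg (absorbed dose = energy per mass),
      = m²·s⁻².
  Combining: kat·Gy = (s⁻¹·mol) · (m²·s⁻²) = m²·s⁻³·mol.
Right side:
  C = A·s = s·A (charge = current × time).
  So C⁻¹ = s⁻¹·A⁻¹.
  S = 1/Ω (conductance is reciprocal resistance),
      = kg⁻¹·m⁻²·s³·A².
  Gy = J/kg (absorbed dose = energy per mass),
      = m²·s⁻².
  kat = mol/s = s⁻¹·mol (catalytic activity).
  Ω = V/A (resistance = voltage per current),
      = kg·m²·s⁻³·A⁻².
  Combining: C⁻¹·S·Gy·kat·Ω = (s⁻¹·A⁻¹) · (kg⁻¹·m⁻²·s³·A²) · (m²·s⁻²) · (s⁻¹·mol) · (kg·m²·s⁻³·A⁻²) = m²·s⁻⁴·A⁻¹·mol.
Left is m²·s⁻³·mol; right is m²·s⁻⁴·A⁻¹·mol — different.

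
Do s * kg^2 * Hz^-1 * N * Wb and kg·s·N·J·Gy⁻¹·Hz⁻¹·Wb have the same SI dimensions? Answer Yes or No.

Left side:
  Hz = s⁻¹.
  So Hz⁻¹ = s.
  N = kg·m·s⁻².
  Wb = kg·m²·s⁻²·A⁻¹.
  Combining: s·kg²·Hz⁻¹·N·Wb = s · kg² · s · (kg·m·s⁻²) · (kg·m²·s⁻²·A⁻¹) = kg⁴·m³·s⁻²·A⁻¹.
Right side:
  N = kg·m/s² = kg·m·s⁻² (force = mass × acceleration).
  J = N·m (work = force × distance),
      = kg·m²·s⁻².
  Gy = J/kg (absorbed dose = energy per mass),
      = m²·s⁻².
  So Gy⁻¹ = m⁻²·s².
  Hz = 1/s = s⁻¹ (frequency is cycles per second).
  So Hz⁻¹ = s.
  Wb = V·s (flux: a volt is a weber per second),
      = kg·m²·s⁻²·A⁻¹.
  Combining: kg·s·N·J·Gy⁻¹·Hz⁻¹·Wb = kg · s · (kg·m·s⁻²) · (kg·m²·s⁻²) · (m⁻²·s²) · s · (kg·m²·s⁻²·A⁻¹) = kg⁴·m³·s⁻²·A⁻¹.
Both reduce to kg⁴·m³·s⁻²·A⁻¹.

Yes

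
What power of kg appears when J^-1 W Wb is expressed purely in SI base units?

J = kg·m²·s⁻².
So J⁻¹ = kg⁻¹·m⁻²·s².
W = kg·m²·s⁻³.
Wb = kg·m²·s⁻²·A⁻¹.
Combining: J⁻¹·W·Wb = (kg⁻¹·m⁻²·s²) · (kg·m²·s⁻³) · (kg·m²·s⁻²·A⁻¹) = kg·m²·s⁻³·A⁻¹.
The exponent of kg is 1.

1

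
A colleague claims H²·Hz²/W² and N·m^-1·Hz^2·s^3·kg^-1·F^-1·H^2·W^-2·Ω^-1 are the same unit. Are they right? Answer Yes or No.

Yes

Left side:
  H = Wb/A (inductance = flux per current),
      = kg·m²·s⁻²·A⁻².
  So H² = kg²·m⁴·s⁻⁴·A⁻⁴.
  W = J/s (power = energy per time),
      = kg·m²·s⁻³.
  So W⁻² = kg⁻²·m⁻⁴·s⁶.
  Hz = 1/s = s⁻¹ (frequency is cycles per second).
  So Hz² = s⁻².
  Combining: H²·W⁻²·Hz² = (kg²·m⁴·s⁻⁴·A⁻⁴) · (kg⁻²·m⁻⁴·s⁶) · s⁻² = A⁻⁴.
Right side:
  N = kg·m·s⁻².
  Hz = s⁻¹.
  So Hz² = s⁻².
  F = kg⁻¹·m⁻²·s⁴·A².
  So F⁻¹ = kg·m²·s⁻⁴·A⁻².
  H = kg·m²·s⁻²·A⁻².
  So H² = kg²·m⁴·s⁻⁴·A⁻⁴.
  W = kg·m²·s⁻³.
  So W⁻² = kg⁻²·m⁻⁴·s⁶.
  Ω = kg·m²·s⁻³·A⁻².
  So Ω⁻¹ = kg⁻¹·m⁻²·s³·A².
  Combining: N·m⁻¹·Hz²·s³·kg⁻¹·F⁻¹·H²·W⁻²·Ω⁻¹ = (kg·m·s⁻²) · m⁻¹ · s⁻² · s³ · kg⁻¹ · (kg·m²·s⁻⁴·A⁻²) · (kg²·m⁴·s⁻⁴·A⁻⁴) · (kg⁻²·m⁻⁴·s⁶) · (kg⁻¹·m⁻²·s³·A²) = A⁻⁴.
Both reduce to A⁻⁴.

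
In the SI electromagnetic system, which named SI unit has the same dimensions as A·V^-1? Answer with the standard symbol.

S

V = W/A (potential = power per current),
    = kg·m²·s⁻³·A⁻¹.
So V⁻¹ = kg⁻¹·m⁻²·s³·A.
Combining: A·V⁻¹ = A · (kg⁻¹·m⁻²·s³·A) = kg⁻¹·m⁻²·s³·A².
kg⁻¹·m⁻²·s³·A² is the base-SI form of the siemens.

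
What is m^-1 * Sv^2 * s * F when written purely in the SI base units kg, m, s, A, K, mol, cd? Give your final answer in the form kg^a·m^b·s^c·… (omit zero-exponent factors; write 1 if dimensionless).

kg⁻¹·m·s·A²

Sv = J/kg (equivalent dose = energy per mass),
    = m²·s⁻².
So Sv² = m⁴·s⁻⁴.
F = C/V (capacitance = charge per voltage),
    = A·s/(kg·m²·s⁻³·A⁻¹) (substituting C and V),
    = kg⁻¹·m⁻²·s⁴·A².
Combining: m⁻¹·Sv²·s·F = m⁻¹ · (m⁴·s⁻⁴) · s · (kg⁻¹·m⁻²·s⁴·A²) = kg⁻¹·m·s·A².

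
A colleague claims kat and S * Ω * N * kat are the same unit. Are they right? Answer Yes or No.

Left side:
  kat = mol/s = s⁻¹·mol (catalytic activity).
Right side:
  S = 1/Ω (conductance is reciprocal resistance),
      = kg⁻¹·m⁻²·s³·A².
  Ω = V/A (resistance = voltage per current),
      = kg·m²·s⁻³·A⁻².
  N = kg·m/s² = kg·m·s⁻² (force = mass × acceleration).
  kat = mol/s = s⁻¹·mol (catalytic activity).
  Combining: S·Ω·N·kat = (kg⁻¹·m⁻²·s³·A²) · (kg·m²·s⁻³·A⁻²) · (kg·m·s⁻²) · (s⁻¹·mol) = kg·m·s⁻³·mol.
Left is s⁻¹·mol; right is kg·m·s⁻³·mol — different.

No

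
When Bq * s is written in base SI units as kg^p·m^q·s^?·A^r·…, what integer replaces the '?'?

Bq = s⁻¹.
Combining: Bq·s = s⁻¹ · s = 1.
The exponent of s is 0.

0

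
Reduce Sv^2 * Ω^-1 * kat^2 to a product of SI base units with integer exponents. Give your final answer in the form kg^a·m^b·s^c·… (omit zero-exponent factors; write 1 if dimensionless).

Sv = m²·s⁻².
So Sv² = m⁴·s⁻⁴.
Ω = kg·m²·s⁻³·A⁻².
So Ω⁻¹ = kg⁻¹·m⁻²·s³·A².
kat = s⁻¹·mol.
So kat² = s⁻²·mol².
Combining: Sv²·Ω⁻¹·kat² = (m⁴·s⁻⁴) · (kg⁻¹·m⁻²·s³·A²) · (s⁻²·mol²) = kg⁻¹·m²·s⁻³·A²·mol².

kg⁻¹·m²·s⁻³·A²·mol²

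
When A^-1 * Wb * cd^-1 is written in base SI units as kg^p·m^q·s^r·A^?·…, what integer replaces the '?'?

-2

Wb = V·s (flux: a volt is a weber per second),
    = kg·m²·s⁻²·A⁻¹.
Combining: A⁻¹·Wb·cd⁻¹ = A⁻¹ · (kg·m²·s⁻²·A⁻¹) · cd⁻¹ = kg·m²·s⁻²·A⁻²·cd⁻¹.
The exponent of A is -2.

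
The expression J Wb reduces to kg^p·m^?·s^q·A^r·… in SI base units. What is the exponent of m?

J = kg·m²·s⁻².
Wb = kg·m²·s⁻²·A⁻¹.
Combining: J·Wb = (kg·m²·s⁻²) · (kg·m²·s⁻²·A⁻¹) = kg²·m⁴·s⁻⁴·A⁻¹.
The exponent of m is 4.

4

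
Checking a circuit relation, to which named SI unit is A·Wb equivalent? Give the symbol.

Wb = V·s (flux: a volt is a weber per second),
    = kg·m²·s⁻²·A⁻¹.
Combining: A·Wb = A · (kg·m²·s⁻²·A⁻¹) = kg·m²·s⁻².
kg·m²·s⁻² is the base-SI form of the joule.

J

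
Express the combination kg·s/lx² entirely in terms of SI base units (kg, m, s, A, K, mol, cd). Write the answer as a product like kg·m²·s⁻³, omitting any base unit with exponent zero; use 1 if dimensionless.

lx = m⁻²·cd.
So lx⁻² = m⁴·cd⁻².
Combining: kg·lx⁻²·s = kg · (m⁴·cd⁻²) · s = kg·m⁴·s·cd⁻².

kg·m⁴·s·cd⁻²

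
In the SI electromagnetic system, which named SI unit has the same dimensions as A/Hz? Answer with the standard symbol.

C

Hz = 1/s = s⁻¹ (frequency is cycles per second).
So Hz⁻¹ = s.
Combining: A·Hz⁻¹ = A · s = s·A.
s·A is the base-SI form of the coulomb.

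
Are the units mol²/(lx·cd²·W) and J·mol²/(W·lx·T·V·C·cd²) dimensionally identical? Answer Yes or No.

Left side:
  lx = m⁻²·cd.
  So lx⁻¹ = m²·cd⁻¹.
  W = kg·m²·s⁻³.
  So W⁻¹ = kg⁻¹·m⁻²·s³.
  Combining: lx⁻¹·cd⁻²·mol²·W⁻¹ = (m²·cd⁻¹) · cd⁻² · mol² · (kg⁻¹·m⁻²·s³) = kg⁻¹·s³·mol²·cd⁻³.
Right side:
  W = kg·m²·s⁻³.
  So W⁻¹ = kg⁻¹·m⁻²·s³.
  lx = m⁻²·cd.
  So lx⁻¹ = m²·cd⁻¹.
  T = kg·s⁻²·A⁻¹.
  So T⁻¹ = kg⁻¹·s²·A.
  V = kg·m²·s⁻³·A⁻¹.
  So V⁻¹ = kg⁻¹·m⁻²·s³·A.
  J = kg·m²·s⁻².
  C = s·A.
  So C⁻¹ = s⁻¹·A⁻¹.
  Combining: W⁻¹·lx⁻¹·T⁻¹·V⁻¹·J·C⁻¹·cd⁻²·mol² = (kg⁻¹·m⁻²·s³) · (m²·cd⁻¹) · (kg⁻¹·s²·A) · (kg⁻¹·m⁻²·s³·A) · (kg·m²·s⁻²) · (s⁻¹·A⁻¹) · cd⁻² · mol² = kg⁻²·s⁵·A·mol²·cd⁻³.
Left is kg⁻¹·s³·mol²·cd⁻³; right is kg⁻²·s⁵·A·mol²·cd⁻³ — different.

No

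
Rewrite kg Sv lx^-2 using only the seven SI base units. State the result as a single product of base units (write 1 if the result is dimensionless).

kg·m⁶·s⁻²·cd⁻²

Sv = m²·s⁻².
lx = m⁻²·cd.
So lx⁻² = m⁴·cd⁻².
Combining: kg·Sv·lx⁻² = kg · (m²·s⁻²) · (m⁴·cd⁻²) = kg·m⁶·s⁻²·cd⁻².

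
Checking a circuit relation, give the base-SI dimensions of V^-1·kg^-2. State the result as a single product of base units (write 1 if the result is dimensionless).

V = W/A (potential = power per current),
    = kg·m²·s⁻³·A⁻¹.
So V⁻¹ = kg⁻¹·m⁻²·s³·A.
Combining: V⁻¹·kg⁻² = (kg⁻¹·m⁻²·s³·A) · kg⁻² = kg⁻³·m⁻²·s³·A.

kg⁻³·m⁻²·s³·A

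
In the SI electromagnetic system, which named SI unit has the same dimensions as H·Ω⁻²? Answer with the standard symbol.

H = kg·m²·s⁻²·A⁻².
Ω = kg·m²·s⁻³·A⁻².
So Ω⁻² = kg⁻²·m⁻⁴·s⁶·A⁴.
Combining: H·Ω⁻² = (kg·m²·s⁻²·A⁻²) · (kg⁻²·m⁻⁴·s⁶·A⁴) = kg⁻¹·m⁻²·s⁴·A².
kg⁻¹·m⁻²·s⁴·A² is the base-SI form of the farad.

F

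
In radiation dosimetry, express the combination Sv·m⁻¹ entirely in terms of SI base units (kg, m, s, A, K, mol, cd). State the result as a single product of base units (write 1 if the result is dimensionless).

m·s⁻²

Sv = m²·s⁻².
Combining: Sv·m⁻¹ = (m²·s⁻²) · m⁻¹ = m·s⁻².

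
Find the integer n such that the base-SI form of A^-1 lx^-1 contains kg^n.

0

lx = lm/m² (illuminance = luminous flux per area),
    = m⁻²·cd.
So lx⁻¹ = m²·cd⁻¹.
Combining: A⁻¹·lx⁻¹ = A⁻¹ · (m²·cd⁻¹) = m²·A⁻¹·cd⁻¹.
The exponent of kg is 0.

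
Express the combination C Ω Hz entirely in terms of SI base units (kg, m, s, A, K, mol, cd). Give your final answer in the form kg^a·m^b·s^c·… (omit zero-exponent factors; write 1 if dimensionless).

kg·m²·s⁻³·A⁻¹

C = s·A.
Ω = kg·m²·s⁻³·A⁻².
Hz = s⁻¹.
Combining: C·Ω·Hz = (s·A) · (kg·m²·s⁻³·A⁻²) · s⁻¹ = kg·m²·s⁻³·A⁻¹.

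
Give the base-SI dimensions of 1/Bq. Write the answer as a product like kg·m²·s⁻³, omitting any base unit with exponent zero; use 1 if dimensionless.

Bq = 1/s = s⁻¹ (activity is decays per second).
So Bq⁻¹ = s.

s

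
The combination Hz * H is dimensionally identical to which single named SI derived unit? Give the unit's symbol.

Ω

Hz = s⁻¹.
H = kg·m²·s⁻²·A⁻².
Combining: Hz·H = s⁻¹ · (kg·m²·s⁻²·A⁻²) = kg·m²·s⁻³·A⁻².
kg·m²·s⁻³·A⁻² is the base-SI form of the ohm.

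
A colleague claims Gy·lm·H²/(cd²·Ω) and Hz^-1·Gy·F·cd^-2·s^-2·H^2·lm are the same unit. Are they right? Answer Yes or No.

Left side:
  Ω = kg·m²·s⁻³·A⁻².
  So Ω⁻¹ = kg⁻¹·m⁻²·s³·A².
  Gy = m²·s⁻².
  lm = cd.
  H = kg·m²·s⁻²·A⁻².
  So H² = kg²·m⁴·s⁻⁴·A⁻⁴.
  Combining: cd⁻²·Ω⁻¹·Gy·lm·H² = cd⁻² · (kg⁻¹·m⁻²·s³·A²) · (m²·s⁻²) · cd · (kg²·m⁴·s⁻⁴·A⁻⁴) = kg·m⁴·s⁻³·A⁻²·cd⁻¹.
Right side:
  Hz = 1/s = s⁻¹ (frequency is cycles per second).
  So Hz⁻¹ = s.
  Gy = J/kg (absorbed dose = energy per mass),
      = m²·s⁻².
  F = C/V (capacitance = charge per voltage),
      = A·s/(kg·m²·s⁻³·A⁻¹) (substituting C and V),
      = kg⁻¹·m⁻²·s⁴·A².
  H = Wb/A (inductance = flux per current),
      = kg·m²·s⁻²·A⁻².
  So H² = kg²·m⁴·s⁻⁴·A⁻⁴.
  lm = cd·sr = cd (luminous flux; sr is dimensionless).
  Combining: Hz⁻¹·Gy·F·cd⁻²·s⁻²·H²·lm = s · (m²·s⁻²) · (kg⁻¹·m⁻²·s⁴·A²) · cd⁻² · s⁻² · (kg²·m⁴·s⁻⁴·A⁻⁴) · cd = kg·m⁴·s⁻³·A⁻²·cd⁻¹.
Both reduce to kg·m⁴·s⁻³·A⁻²·cd⁻¹.

Yes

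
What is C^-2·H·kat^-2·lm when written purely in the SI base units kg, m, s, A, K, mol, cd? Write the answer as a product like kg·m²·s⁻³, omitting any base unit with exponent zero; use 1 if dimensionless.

C = A·s = s·A (charge = current × time).
So C⁻² = s⁻²·A⁻².
H = Wb/A (inductance = flux per current),
    = kg·m²·s⁻²·A⁻².
kat = mol/s = s⁻¹·mol (catalytic activity).
So kat⁻² = s²·mol⁻².
lm = cd·sr = cd (luminous flux; sr is dimensionless).
Combining: C⁻²·H·kat⁻²·lm = (s⁻²·A⁻²) · (kg·m²·s⁻²·A⁻²) · (s²·mol⁻²) · cd = kg·m²·s⁻²·A⁻⁴·mol⁻²·cd.

kg·m²·s⁻²·A⁻⁴·mol⁻²·cd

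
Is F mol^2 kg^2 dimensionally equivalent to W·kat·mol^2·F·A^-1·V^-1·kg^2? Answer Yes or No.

No

Left side:
  F = kg⁻¹·m⁻²·s⁴·A².
  Combining: F·mol²·kg² = (kg⁻¹·m⁻²·s⁴·A²) · mol² · kg² = kg·m⁻²·s⁴·A²·mol².
Right side:
  W = J/s (power = energy per time),
      = kg·m²·s⁻³.
  kat = mol/s = s⁻¹·mol (catalytic activity).
  F = C/V (capacitance = charge per voltage),
      = A·s/(kg·m²·s⁻³·A⁻¹) (substituting C and V),
      = kg⁻¹·m⁻²·s⁴·A².
  V = W/A (potential = power per current),
      = kg·m²·s⁻³·A⁻¹.
  So V⁻¹ = kg⁻¹·m⁻²·s³·A.
  Combining: W·kat·mol²·F·A⁻¹·V⁻¹·kg² = (kg·m²·s⁻³) · (s⁻¹·mol) · mol² · (kg⁻¹·m⁻²·s⁴·A²) · A⁻¹ · (kg⁻¹·m⁻²·s³·A) · kg² = kg·m⁻²·s³·A²·mol³.
Left is kg·m⁻²·s⁴·A²·mol²; right is kg·m⁻²·s³·A²·mol³ — different.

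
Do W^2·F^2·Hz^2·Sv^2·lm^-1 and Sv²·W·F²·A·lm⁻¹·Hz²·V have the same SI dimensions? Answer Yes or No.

Left side:
  W = J/s (power = energy per time),
      = kg·m²·s⁻³.
  So W² = kg²·m⁴·s⁻⁶.
  F = C/V (capacitance = charge per voltage),
      = A·s/(kg·m²·s⁻³·A⁻¹) (substituting C and V),
      = kg⁻¹·m⁻²·s⁴·A².
  So F² = kg⁻²·m⁻⁴·s⁸·A⁴.
  Hz = 1/s = s⁻¹ (frequency is cycles per second).
  So Hz² = s⁻².
  Sv = J/kg (equivalent dose = energy per mass),
      = m²·s⁻².
  So Sv² = m⁴·s⁻⁴.
  lm = cd·sr = cd (luminous flux; sr is dimensionless).
  So lm⁻¹ = cd⁻¹.
  Combining: W²·F²·Hz²·Sv²·lm⁻¹ = (kg²·m⁴·s⁻⁶) · (kg⁻²·m⁻⁴·s⁸·A⁴) · s⁻² · (m⁴·s⁻⁴) · cd⁻¹ = m⁴·s⁻⁴·A⁴·cd⁻¹.
Right side:
  Sv = J/kg (equivalent dose = energy per mass),
      = m²·s⁻².
  So Sv² = m⁴·s⁻⁴.
  W = J/s (power = energy per time),
      = kg·m²·s⁻³.
  F = C/V (capacitance = charge per voltage),
      = A·s/(kg·m²·s⁻³·A⁻¹) (substituting C and V),
      = kg⁻¹·m⁻²·s⁴·A².
  So F² = kg⁻²·m⁻⁴·s⁸·A⁴.
  lm = cd·sr = cd (luminous flux; sr is dimensionless).
  So lm⁻¹ = cd⁻¹.
  Hz = 1/s = s⁻¹ (frequency is cycles per second).
  So Hz² = s⁻².
  V = W/A (potential = power per current),
      = kg·m²·s⁻³·A⁻¹.
  Combining: Sv²·W·F²·A·lm⁻¹·Hz²·V = (m⁴·s⁻⁴) · (kg·m²·s⁻³) · (kg⁻²·m⁻⁴·s⁸·A⁴) · A · cd⁻¹ · s⁻² · (kg·m²·s⁻³·A⁻¹) = m⁴·s⁻⁴·A⁴·cd⁻¹.
Both reduce to m⁴·s⁻⁴·A⁴·cd⁻¹.

Yes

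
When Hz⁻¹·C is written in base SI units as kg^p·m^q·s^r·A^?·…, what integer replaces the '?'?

1

Hz = s⁻¹.
So Hz⁻¹ = s.
C = s·A.
Combining: Hz⁻¹·C = s · (s·A) = s²·A.
The exponent of A is 1.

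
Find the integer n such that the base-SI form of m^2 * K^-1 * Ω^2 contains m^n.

6

Ω = V/A (resistance = voltage per current),
    = kg·m²·s⁻³·A⁻².
So Ω² = kg²·m⁴·s⁻⁶·A⁻⁴.
Combining: m²·K⁻¹·Ω² = m² · K⁻¹ · (kg²·m⁴·s⁻⁶·A⁻⁴) = kg²·m⁶·s⁻⁶·A⁻⁴·K⁻¹.
The exponent of m is 6.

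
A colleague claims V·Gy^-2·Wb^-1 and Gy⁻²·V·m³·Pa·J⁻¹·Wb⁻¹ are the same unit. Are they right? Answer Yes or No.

Left side:
  V = W/A (potential = power per current),
      = kg·m²·s⁻³·A⁻¹.
  Gy = J/kg (absorbed dose = energy per mass),
      = m²·s⁻².
  So Gy⁻² = m⁻⁴·s⁴.
  Wb = V·s (flux: a volt is a weber per second),
      = kg·m²·s⁻²·A⁻¹.
  So Wb⁻¹ = kg⁻¹·m⁻²·s²·A.
  Combining: V·Gy⁻²·Wb⁻¹ = (kg·m²·s⁻³·A⁻¹) · (m⁻⁴·s⁴) · (kg⁻¹·m⁻²·s²·A) = m⁻⁴·s³.
Right side:
  Gy = J/kg (absorbed dose = energy per mass),
      = m²·s⁻².
  So Gy⁻² = m⁻⁴·s⁴.
  V = W/A (potential = power per current),
      = kg·m²·s⁻³·A⁻¹.
  Pa = N/m² (pressure = force per area),
      = kg·m⁻¹·s⁻².
  J = N·m (work = force × distance),
      = kg·m²·s⁻².
  So J⁻¹ = kg⁻¹·m⁻²·s².
  Wb = V·s (flux: a volt is a weber per second),
      = kg·m²·s⁻²·A⁻¹.
  So Wb⁻¹ = kg⁻¹·m⁻²·s²·A.
  Combining: Gy⁻²·V·m³·Pa·J⁻¹·Wb⁻¹ = (m⁻⁴·s⁴) · (kg·m²·s⁻³·A⁻¹) · m³ · (kg·m⁻¹·s⁻²) · (kg⁻¹·m⁻²·s²) · (kg⁻¹·m⁻²·s²·A) = m⁻⁴·s³.
Both reduce to m⁻⁴·s³.

Yes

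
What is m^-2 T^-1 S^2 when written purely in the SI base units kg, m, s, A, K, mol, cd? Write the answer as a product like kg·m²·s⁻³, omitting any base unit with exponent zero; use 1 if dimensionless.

kg⁻³·m⁻⁶·s⁸·A⁵

T = Wb/m² (flux density = flux per area),
    = kg·s⁻²·A⁻¹.
So T⁻¹ = kg⁻¹·s²·A.
S = 1/Ω (conductance is reciprocal resistance),
    = kg⁻¹·m⁻²·s³·A².
So S² = kg⁻²·m⁻⁴·s⁶·A⁴.
Combining: m⁻²·T⁻¹·S² = m⁻² · (kg⁻¹·s²·A) · (kg⁻²·m⁻⁴·s⁶·A⁴) = kg⁻³·m⁻⁶·s⁸·A⁵.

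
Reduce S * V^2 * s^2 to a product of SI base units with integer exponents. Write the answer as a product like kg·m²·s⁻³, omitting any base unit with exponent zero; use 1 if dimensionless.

S = kg⁻¹·m⁻²·s³·A².
V = kg·m²·s⁻³·A⁻¹.
So V² = kg²·m⁴·s⁻⁶·A⁻².
Combining: S·V²·s² = (kg⁻¹·m⁻²·s³·A²) · (kg²·m⁴·s⁻⁶·A⁻²) · s² = kg·m²·s⁻¹.

kg·m²·s⁻¹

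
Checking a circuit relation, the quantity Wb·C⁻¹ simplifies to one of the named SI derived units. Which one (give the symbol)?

Wb = V·s (flux: a volt is a weber per second),
    = kg·m²·s⁻²·A⁻¹.
C = A·s = s·A (charge = current × time).
So C⁻¹ = s⁻¹·A⁻¹.
Combining: Wb·C⁻¹ = (kg·m²·s⁻²·A⁻¹) · (s⁻¹·A⁻¹) = kg·m²·s⁻³·A⁻².
kg·m²·s⁻³·A⁻² is the base-SI form of the ohm.

Ω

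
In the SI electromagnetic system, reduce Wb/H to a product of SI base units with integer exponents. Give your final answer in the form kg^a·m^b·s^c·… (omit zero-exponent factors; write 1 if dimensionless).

Wb = V·s (flux: a volt is a weber per second),
    = kg·m²·s⁻²·A⁻¹.
H = Wb/A (inductance = flux per current),
    = kg·m²·s⁻²·A⁻².
So H⁻¹ = kg⁻¹·m⁻²·s²·A².
Combining: Wb·H⁻¹ = (kg·m²·s⁻²·A⁻¹) · (kg⁻¹·m⁻²·s²·A²) = A.

A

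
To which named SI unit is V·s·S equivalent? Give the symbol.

C

V = W/A (potential = power per current),
    = kg·m²·s⁻³·A⁻¹.
S = 1/Ω (conductance is reciprocal resistance),
    = kg⁻¹·m⁻²·s³·A².
Combining: V·s·S = (kg·m²·s⁻³·A⁻¹) · s · (kg⁻¹·m⁻²·s³·A²) = s·A.
s·A is the base-SI form of the coulomb.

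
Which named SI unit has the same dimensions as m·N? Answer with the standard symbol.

J

N = kg·m/s² = kg·m·s⁻² (force = mass × acceleration).
Combining: m·N = m · (kg·m·s⁻²) = kg·m²·s⁻².
kg·m²·s⁻² is the base-SI form of the joule.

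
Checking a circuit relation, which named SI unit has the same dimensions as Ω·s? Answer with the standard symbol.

H

Ω = V/A (resistance = voltage per current),
    = kg·m²·s⁻³·A⁻².
Combining: Ω·s = (kg·m²·s⁻³·A⁻²) · s = kg·m²·s⁻²·A⁻².
kg·m²·s⁻²·A⁻² is the base-SI form of the henry.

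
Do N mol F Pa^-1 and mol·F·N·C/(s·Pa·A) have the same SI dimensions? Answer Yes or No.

Yes

Left side:
  N = kg·m/s² = kg·m·s⁻² (force = mass × acceleration).
  F = C/V (capacitance = charge per voltage),
      = A·s/(kg·m²·s⁻³·A⁻¹) (substituting C and V),
      = kg⁻¹·m⁻²·s⁴·A².
  Pa = N/m² (pressure = force per area),
      = kg·m⁻¹·s⁻².
  So Pa⁻¹ = kg⁻¹·m·s².
  Combining: N·mol·F·Pa⁻¹ = (kg·m·s⁻²) · mol · (kg⁻¹·m⁻²·s⁴·A²) · (kg⁻¹·m·s²) = kg⁻¹·s⁴·A²·mol.
Right side:
  Pa = kg·m⁻¹·s⁻².
  So Pa⁻¹ = kg⁻¹·m·s².
  F = kg⁻¹·m⁻²·s⁴·A².
  N = kg·m·s⁻².
  C = s·A.
  Combining: s⁻¹·Pa⁻¹·mol·F·N·C·A⁻¹ = s⁻¹ · (kg⁻¹·m·s²) · mol · (kg⁻¹·m⁻²·s⁴·A²) · (kg·m·s⁻²) · (s·A) · A⁻¹ = kg⁻¹·s⁴·A²·mol.
Both reduce to kg⁻¹·s⁴·A²·mol.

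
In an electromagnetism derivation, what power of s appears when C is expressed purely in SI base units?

C = A·s = s·A (charge = current × time).
The exponent of s is 1.

1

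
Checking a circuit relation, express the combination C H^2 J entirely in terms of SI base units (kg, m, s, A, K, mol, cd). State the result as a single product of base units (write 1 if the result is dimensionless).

kg³·m⁶·s⁻⁵·A⁻³

C = A·s = s·A (charge = current × time).
H = Wb/A (inductance = flux per current),
    = kg·m²·s⁻²·A⁻².
So H² = kg²·m⁴·s⁻⁴·A⁻⁴.
J = N·m (work = force × distance),
    = kg·m²·s⁻².
Combining: C·H²·J = (s·A) · (kg²·m⁴·s⁻⁴·A⁻⁴) · (kg·m²·s⁻²) = kg³·m⁶·s⁻⁵·A⁻³.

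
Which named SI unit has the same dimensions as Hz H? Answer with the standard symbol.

Hz = 1/s = s⁻¹ (frequency is cycles per second).
H = Wb/A (inductance = flux per current),
    = kg·m²·s⁻²·A⁻².
Combining: Hz·H = s⁻¹ · (kg·m²·s⁻²·A⁻²) = kg·m²·s⁻³·A⁻².
kg·m²·s⁻³·A⁻² is the base-SI form of the ohm.

Ω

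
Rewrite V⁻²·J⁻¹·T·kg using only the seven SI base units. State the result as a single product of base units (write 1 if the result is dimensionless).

V = kg·m²·s⁻³·A⁻¹.
So V⁻² = kg⁻²·m⁻⁴·s⁶·A².
J = kg·m²·s⁻².
So J⁻¹ = kg⁻¹·m⁻²·s².
T = kg·s⁻²·A⁻¹.
Combining: V⁻²·J⁻¹·T·kg = (kg⁻²·m⁻⁴·s⁶·A²) · (kg⁻¹·m⁻²·s²) · (kg·s⁻²·A⁻¹) · kg = kg⁻¹·m⁻⁶·s⁶·A.

kg⁻¹·m⁻⁶·s⁶·A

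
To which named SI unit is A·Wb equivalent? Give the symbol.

Wb = kg·m²·s⁻²·A⁻¹.
Combining: A·Wb = A · (kg·m²·s⁻²·A⁻¹) = kg·m²·s⁻².
kg·m²·s⁻² is the base-SI form of the joule.

J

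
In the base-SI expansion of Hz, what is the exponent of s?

-1

Hz = s⁻¹.
The exponent of s is -1.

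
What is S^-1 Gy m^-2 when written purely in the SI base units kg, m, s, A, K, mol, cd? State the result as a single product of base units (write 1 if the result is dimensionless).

S = 1/Ω (conductance is reciprocal resistance),
    = kg⁻¹·m⁻²·s³·A².
So S⁻¹ = kg·m²·s⁻³·A⁻².
Gy = J/kg (absorbed dose = energy per mass),
    = m²·s⁻².
Combining: S⁻¹·Gy·m⁻² = (kg·m²·s⁻³·A⁻²) · (m²·s⁻²) · m⁻² = kg·m²·s⁻⁵·A⁻².

kg·m²·s⁻⁵·A⁻²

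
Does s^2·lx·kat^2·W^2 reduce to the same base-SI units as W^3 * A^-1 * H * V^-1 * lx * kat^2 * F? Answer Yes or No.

Left side:
  lx = lm/m² (illuminance = luminous flux per area),
      = m⁻²·cd.
  kat = mol/s = s⁻¹·mol (catalytic activity).
  So kat² = s⁻²·mol².
  W = J/s (power = energy per time),
      = kg·m²·s⁻³.
  So W² = kg²·m⁴·s⁻⁶.
  Combining: s²·lx·kat²·W² = s² · (m⁻²·cd) · (s⁻²·mol²) · (kg²·m⁴·s⁻⁶) = kg²·m²·s⁻⁶·mol²·cd.
Right side:
  W = kg·m²·s⁻³.
  So W³ = kg³·m⁶·s⁻⁹.
  H = kg·m²·s⁻²·A⁻².
  V = kg·m²·s⁻³·A⁻¹.
  So V⁻¹ = kg⁻¹·m⁻²·s³·A.
  lx = m⁻²·cd.
  kat = s⁻¹·mol.
  So kat² = s⁻²·mol².
  F = kg⁻¹·m⁻²·s⁴·A².
  Combining: W³·A⁻¹·H·V⁻¹·lx·kat²·F = (kg³·m⁶·s⁻⁹) · A⁻¹ · (kg·m²·s⁻²·A⁻²) · (kg⁻¹·m⁻²·s³·A) · (m⁻²·cd) · (s⁻²·mol²) · (kg⁻¹·m⁻²·s⁴·A²) = kg²·m²·s⁻⁶·mol²·cd.
Both reduce to kg²·m²·s⁻⁶·mol²·cd.

Yes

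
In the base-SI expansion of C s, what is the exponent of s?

C = A·s = s·A (charge = current × time).
Combining: C·s = (s·A) · s = s²·A.
The exponent of s is 2.

2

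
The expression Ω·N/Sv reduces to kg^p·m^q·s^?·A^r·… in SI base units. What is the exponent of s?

Ω = V/A (resistance = voltage per current),
    = kg·m²·s⁻³·A⁻².
Sv = J/kg (equivalent dose = energy per mass),
    = m²·s⁻².
So Sv⁻¹ = m⁻²·s².
N = kg·m/s² = kg·m·s⁻² (force = mass × acceleration).
Combining: Ω·Sv⁻¹·N = (kg·m²·s⁻³·A⁻²) · (m⁻²·s²) · (kg·m·s⁻²) = kg²·m·s⁻³·A⁻².
The exponent of s is -3.

-3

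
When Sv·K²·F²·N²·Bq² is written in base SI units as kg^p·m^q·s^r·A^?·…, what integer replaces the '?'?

4

Sv = m²·s⁻².
F = kg⁻¹·m⁻²·s⁴·A².
So F² = kg⁻²·m⁻⁴·s⁸·A⁴.
N = kg·m·s⁻².
So N² = kg²·m²·s⁻⁴.
Bq = s⁻¹.
So Bq² = s⁻².
Combining: Sv·K²·F²·N²·Bq² = (m²·s⁻²) · K² · (kg⁻²·m⁻⁴·s⁸·A⁴) · (kg²·m²·s⁻⁴) · s⁻² = A⁴·K².
The exponent of A is 4.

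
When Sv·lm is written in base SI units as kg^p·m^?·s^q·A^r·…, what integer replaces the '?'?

2

Sv = J/kg (equivalent dose = energy per mass),
    = m²·s⁻².
lm = cd·sr = cd (luminous flux; sr is dimensionless).
Combining: Sv·lm = (m²·s⁻²) · cd = m²·s⁻²·cd.
The exponent of m is 2.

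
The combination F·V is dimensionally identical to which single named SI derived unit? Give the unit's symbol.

F = C/V (capacitance = charge per voltage),
    = A·s/(kg·m²·s⁻³·A⁻¹) (substituting C and V),
    = kg⁻¹·m⁻²·s⁴·A².
V = W/A (potential = power per current),
    = kg·m²·s⁻³·A⁻¹.
Combining: F·V = (kg⁻¹·m⁻²·s⁴·A²) · (kg·m²·s⁻³·A⁻¹) = s·A.
s·A is the base-SI form of the coulomb.

C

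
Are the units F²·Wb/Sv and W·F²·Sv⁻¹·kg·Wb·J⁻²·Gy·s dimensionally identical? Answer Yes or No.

Yes

Left side:
  Sv = J/kg (equivalent dose = energy per mass),
      = m²·s⁻².
  So Sv⁻¹ = m⁻²·s².
  F = C/V (capacitance = charge per voltage),
      = A·s/(kg·m²·s⁻³·A⁻¹) (substituting C and V),
      = kg⁻¹·m⁻²·s⁴·A².
  So F² = kg⁻²·m⁻⁴·s⁸·A⁴.
  Wb = V·s (flux: a volt is a weber per second),
      = kg·m²·s⁻²·A⁻¹.
  Combining: Sv⁻¹·F²·Wb = (m⁻²·s²) · (kg⁻²·m⁻⁴·s⁸·A⁴) · (kg·m²·s⁻²·A⁻¹) = kg⁻¹·m⁻⁴·s⁸·A³.
Right side:
  W = J/s (power = energy per time),
      = kg·m²·s⁻³.
  F = C/V (capacitance = charge per voltage),
      = A·s/(kg·m²·s⁻³·A⁻¹) (substituting C and V),
      = kg⁻¹·m⁻²·s⁴·A².
  So F² = kg⁻²·m⁻⁴·s⁸·A⁴.
  Sv = J/kg (equivalent dose = energy per mass),
      = m²·s⁻².
  So Sv⁻¹ = m⁻²·s².
  Wb = V·s (flux: a volt is a weber per second),
      = kg·m²·s⁻²·A⁻¹.
  J = N·m (work = force × distance),
      = kg·m²·s⁻².
  So J⁻² = kg⁻²·m⁻⁴·s⁴.
  Gy = J/kg (absorbed dose = energy per mass),
      = m²·s⁻².
  Combining: W·F²·Sv⁻¹·kg·Wb·J⁻²·Gy·s = (kg·m²·s⁻³) · (kg⁻²·m⁻⁴·s⁸·A⁴) · (m⁻²·s²) · kg · (kg·m²·s⁻²·A⁻¹) · (kg⁻²·m⁻⁴·s⁴) · (m²·s⁻²) · s = kg⁻¹·m⁻⁴·s⁸·A³.
Both reduce to kg⁻¹·m⁻⁴·s⁸·A³.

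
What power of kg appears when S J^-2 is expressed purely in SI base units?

S = kg⁻¹·m⁻²·s³·A².
J = kg·m²·s⁻².
So J⁻² = kg⁻²·m⁻⁴·s⁴.
Combining: S·J⁻² = (kg⁻¹·m⁻²·s³·A²) · (kg⁻²·m⁻⁴·s⁴) = kg⁻³·m⁻⁶·s⁷·A².
The exponent of kg is -3.

-3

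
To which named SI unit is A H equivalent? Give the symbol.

Wb

H = Wb/A (inductance = flux per current),
    = kg·m²·s⁻²·A⁻².
Combining: A·H = A · (kg·m²·s⁻²·A⁻²) = kg·m²·s⁻²·A⁻¹.
kg·m²·s⁻²·A⁻¹ is the base-SI form of the weber.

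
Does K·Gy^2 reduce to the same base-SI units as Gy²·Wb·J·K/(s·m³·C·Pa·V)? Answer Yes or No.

Left side:
  Gy = J/kg (absorbed dose = energy per mass),
      = m²·s⁻².
  So Gy² = m⁴·s⁻⁴.
  Combining: K·Gy² = K · (m⁴·s⁻⁴) = m⁴·s⁻⁴·K.
Right side:
  Gy = m²·s⁻².
  So Gy² = m⁴·s⁻⁴.
  Wb = kg·m²·s⁻²·A⁻¹.
  J = kg·m²·s⁻².
  C = s·A.
  So C⁻¹ = s⁻¹·A⁻¹.
  Pa = kg·m⁻¹·s⁻².
  So Pa⁻¹ = kg⁻¹·m·s².
  V = kg·m²·s⁻³·A⁻¹.
  So V⁻¹ = kg⁻¹·m⁻²·s³·A.
  Combining: Gy²·Wb·J·s⁻¹·K·m⁻³·C⁻¹·Pa⁻¹·V⁻¹ = (m⁴·s⁻⁴) · (kg·m²·s⁻²·A⁻¹) · (kg·m²·s⁻²) · s⁻¹ · K · m⁻³ · (s⁻¹·A⁻¹) · (kg⁻¹·m·s²) · (kg⁻¹·m⁻²·s³·A) = m⁴·s⁻⁵·A⁻¹·K.
Left is m⁴·s⁻⁴·K; right is m⁴·s⁻⁵·A⁻¹·K — different.

No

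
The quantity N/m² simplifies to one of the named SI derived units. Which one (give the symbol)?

Pa

N = kg·m/s² = kg·m·s⁻² (force = mass × acceleration).
Combining: N·m⁻² = (kg·m·s⁻²) · m⁻² = kg·m⁻¹·s⁻².
kg·m⁻¹·s⁻² is the base-SI form of the pascal.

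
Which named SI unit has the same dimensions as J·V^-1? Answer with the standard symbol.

J = kg·m²·s⁻².
V = kg·m²·s⁻³·A⁻¹.
So V⁻¹ = kg⁻¹·m⁻²·s³·A.
Combining: J·V⁻¹ = (kg·m²·s⁻²) · (kg⁻¹·m⁻²·s³·A) = s·A.
s·A is the base-SI form of the coulomb.

C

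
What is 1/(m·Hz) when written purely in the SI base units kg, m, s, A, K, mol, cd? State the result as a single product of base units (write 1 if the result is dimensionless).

Hz = s⁻¹.
So Hz⁻¹ = s.
Combining: m⁻¹·Hz⁻¹ = m⁻¹ · s = m⁻¹·s.

m⁻¹·s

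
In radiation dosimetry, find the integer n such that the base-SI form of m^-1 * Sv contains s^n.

-2

Sv = J/kg (equivalent dose = energy per mass),
    = m²·s⁻².
Combining: m⁻¹·Sv = m⁻¹ · (m²·s⁻²) = m·s⁻².
The exponent of s is -2.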